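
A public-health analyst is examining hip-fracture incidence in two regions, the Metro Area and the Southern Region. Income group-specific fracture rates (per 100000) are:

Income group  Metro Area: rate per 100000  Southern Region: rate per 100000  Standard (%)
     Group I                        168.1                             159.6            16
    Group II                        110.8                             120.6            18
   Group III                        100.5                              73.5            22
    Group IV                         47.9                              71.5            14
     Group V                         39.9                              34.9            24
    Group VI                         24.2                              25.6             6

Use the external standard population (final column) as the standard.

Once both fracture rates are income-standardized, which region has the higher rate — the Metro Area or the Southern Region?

Metro Area

Standard weights: 0.16, 0.18, 0.22, 0.14, 0.24, 0.06.
The Metro Area: 0.1600×168.1 + 0.1800×110.8 + 0.2200×100.5 + 0.1400×47.9 + 0.2400×39.9 + 0.0600×24.2 = 86.6840 per 100000.
The Southern Region: 0.1600×159.6 + 0.1800×120.6 + 0.2200×73.5 + 0.1400×71.5 + 0.2400×34.9 + 0.0600×25.6 = 83.3360 per 100000.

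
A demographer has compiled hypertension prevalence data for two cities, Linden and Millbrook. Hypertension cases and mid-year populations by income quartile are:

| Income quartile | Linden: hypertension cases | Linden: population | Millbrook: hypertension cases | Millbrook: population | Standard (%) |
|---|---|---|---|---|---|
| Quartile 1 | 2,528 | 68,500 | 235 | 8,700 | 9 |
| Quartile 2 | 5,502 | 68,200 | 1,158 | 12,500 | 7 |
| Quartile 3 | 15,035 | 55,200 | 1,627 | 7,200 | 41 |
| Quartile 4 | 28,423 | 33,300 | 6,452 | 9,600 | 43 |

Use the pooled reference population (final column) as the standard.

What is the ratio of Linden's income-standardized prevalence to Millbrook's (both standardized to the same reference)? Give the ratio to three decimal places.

1.249

Income-specific rates per 1,000 for Linden: 36.905, 80.674, 272.373, 853.544.
For Millbrook: 27.011, 92.640, 225.972, 672.083.
Standard weights: 0.09, 0.07, 0.41, 0.43.
Linden: 0.0900×36.905 + 0.0700×80.674 + 0.4100×272.373 + 0.4300×853.544 = 487.6654 per 1,000.
Millbrook: 0.0900×27.011 + 0.0700×92.640 + 0.4100×225.972 + 0.4300×672.083 = 390.5603 per 1,000.
Ratio = 487.6654 ÷ 390.5603 = 1.24863.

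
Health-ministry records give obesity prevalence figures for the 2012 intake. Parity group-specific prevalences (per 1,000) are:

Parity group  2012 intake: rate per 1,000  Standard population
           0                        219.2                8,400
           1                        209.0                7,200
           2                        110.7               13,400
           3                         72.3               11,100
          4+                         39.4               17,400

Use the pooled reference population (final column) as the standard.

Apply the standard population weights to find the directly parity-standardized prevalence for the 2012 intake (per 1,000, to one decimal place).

109.9

Standard total = 57,500; weights = 0.1461, 0.1252, 0.2330, 0.1930, 0.3026.
Standardized rate: 0.1461×219.2 + 0.1252×209.0 + 0.2330×110.7 + 0.1930×72.3 + 0.3026×39.4 = 109.8704 per 1,000.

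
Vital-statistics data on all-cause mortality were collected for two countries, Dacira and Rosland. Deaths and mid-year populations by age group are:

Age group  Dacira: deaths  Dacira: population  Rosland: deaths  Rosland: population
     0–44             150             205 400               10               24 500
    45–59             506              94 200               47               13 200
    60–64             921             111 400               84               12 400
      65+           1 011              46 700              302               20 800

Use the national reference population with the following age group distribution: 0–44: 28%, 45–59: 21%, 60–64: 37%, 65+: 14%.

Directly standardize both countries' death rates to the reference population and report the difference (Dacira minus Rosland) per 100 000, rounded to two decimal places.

Age-specific rates per 100 000 for Dacira: 73.03, 537.15, 826.75, 2164.88.
For Rosland: 40.82, 356.06, 677.42, 1451.92.
Standard weights: 0.28, 0.21, 0.37, 0.14.
Dacira: 0.2800×73.03 + 0.2100×537.15 + 0.3700×826.75 + 0.1400×2164.88 = 742.2316 per 100 000.
Rosland: 0.2800×40.82 + 0.2100×356.06 + 0.3700×677.42 + 0.1400×1451.92 = 540.1157 per 100 000.
Difference = 742.2316 − 540.1157 = 202.1159.

202.12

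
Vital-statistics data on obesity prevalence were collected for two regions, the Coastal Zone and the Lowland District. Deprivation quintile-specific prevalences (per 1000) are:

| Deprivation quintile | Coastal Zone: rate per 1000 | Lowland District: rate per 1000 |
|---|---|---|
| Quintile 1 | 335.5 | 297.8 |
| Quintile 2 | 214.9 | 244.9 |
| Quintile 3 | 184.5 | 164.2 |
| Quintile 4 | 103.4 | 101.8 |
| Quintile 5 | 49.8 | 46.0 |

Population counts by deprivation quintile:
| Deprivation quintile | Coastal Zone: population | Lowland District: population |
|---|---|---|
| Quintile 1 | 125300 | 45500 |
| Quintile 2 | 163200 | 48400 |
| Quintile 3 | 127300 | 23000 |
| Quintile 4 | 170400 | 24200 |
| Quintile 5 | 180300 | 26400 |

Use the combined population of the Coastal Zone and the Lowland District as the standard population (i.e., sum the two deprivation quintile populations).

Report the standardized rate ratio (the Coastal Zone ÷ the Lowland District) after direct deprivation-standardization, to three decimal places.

Combined standard total = 934000; weights = 0.1829, 0.2266, 0.1609, 0.2084, 0.2213.
The Coastal Zone: 0.1829×335.5 + 0.2266×214.9 + 0.1609×184.5 + 0.2084×103.4 + 0.2213×49.8 = 172.2932 per 1000.
The Lowland District: 0.1829×297.8 + 0.2266×244.9 + 0.1609×164.2 + 0.2084×101.8 + 0.2213×46.0 = 167.7546 per 1000.
Ratio = 172.2932 ÷ 167.7546 = 1.02706.

1.027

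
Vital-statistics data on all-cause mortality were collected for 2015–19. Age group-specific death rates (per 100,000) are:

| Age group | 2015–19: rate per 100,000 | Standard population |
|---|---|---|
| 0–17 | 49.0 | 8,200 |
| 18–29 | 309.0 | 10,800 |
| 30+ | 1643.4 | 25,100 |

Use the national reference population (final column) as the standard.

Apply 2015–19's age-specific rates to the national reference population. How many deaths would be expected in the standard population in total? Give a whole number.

Expected deaths = Σ (standard pop × age-specific rate ÷ 100,000)
= 8,200×49.0/100,000 + 10,800×309.0/100,000 + 25,100×1643.4/100,000
= 4.02 + 33.37 + 412.49 = 449.88.

450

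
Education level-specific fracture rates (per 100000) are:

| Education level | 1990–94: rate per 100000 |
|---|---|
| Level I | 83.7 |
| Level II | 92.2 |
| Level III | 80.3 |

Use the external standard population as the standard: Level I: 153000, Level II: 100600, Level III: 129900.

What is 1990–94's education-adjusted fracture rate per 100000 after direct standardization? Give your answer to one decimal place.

Standard total = 383500; weights = 0.3990, 0.2623, 0.3387.
Standardized rate: 0.3990×83.7 + 0.2623×92.2 + 0.3387×80.3 = 84.7781 per 100000.

84.8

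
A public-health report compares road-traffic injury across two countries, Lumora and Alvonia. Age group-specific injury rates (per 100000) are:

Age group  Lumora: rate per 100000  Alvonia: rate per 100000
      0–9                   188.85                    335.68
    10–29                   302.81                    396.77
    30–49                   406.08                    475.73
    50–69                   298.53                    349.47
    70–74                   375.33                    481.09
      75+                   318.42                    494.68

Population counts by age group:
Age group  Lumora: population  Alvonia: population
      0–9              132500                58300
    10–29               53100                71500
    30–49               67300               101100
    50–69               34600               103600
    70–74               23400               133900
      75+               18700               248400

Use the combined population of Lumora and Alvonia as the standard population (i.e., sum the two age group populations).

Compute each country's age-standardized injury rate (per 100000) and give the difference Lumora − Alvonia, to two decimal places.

-116.79

Combined standard total = 1046400; weights = 0.1823, 0.1191, 0.1609, 0.1321, 0.1503, 0.2553.
Lumora: 0.1823×188.85 + 0.1191×302.81 + 0.1609×406.08 + 0.1321×298.53 + 0.1503×375.33 + 0.2553×318.42 = 312.9710 per 100000.
Alvonia: 0.1823×335.68 + 0.1191×396.77 + 0.1609×475.73 + 0.1321×349.47 + 0.1503×481.09 + 0.2553×494.68 = 429.7587 per 100000.
Difference = 312.9710 − 429.7587 = -116.7877.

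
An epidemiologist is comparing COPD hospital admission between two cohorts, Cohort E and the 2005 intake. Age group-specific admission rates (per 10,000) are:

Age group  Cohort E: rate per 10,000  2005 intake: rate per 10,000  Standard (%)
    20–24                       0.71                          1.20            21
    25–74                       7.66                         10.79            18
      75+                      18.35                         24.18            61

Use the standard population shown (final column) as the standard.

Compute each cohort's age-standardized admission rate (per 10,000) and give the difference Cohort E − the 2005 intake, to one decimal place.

-4.2

Standard weights: 0.21, 0.18, 0.61.
Cohort E: 0.2100×0.71 + 0.1800×7.66 + 0.6100×18.35 = 12.7214 per 10,000.
The 2005 intake: 0.2100×1.20 + 0.1800×10.79 + 0.6100×24.18 = 16.9440 per 10,000.
Difference = 12.7214 − 16.9440 = -4.2226.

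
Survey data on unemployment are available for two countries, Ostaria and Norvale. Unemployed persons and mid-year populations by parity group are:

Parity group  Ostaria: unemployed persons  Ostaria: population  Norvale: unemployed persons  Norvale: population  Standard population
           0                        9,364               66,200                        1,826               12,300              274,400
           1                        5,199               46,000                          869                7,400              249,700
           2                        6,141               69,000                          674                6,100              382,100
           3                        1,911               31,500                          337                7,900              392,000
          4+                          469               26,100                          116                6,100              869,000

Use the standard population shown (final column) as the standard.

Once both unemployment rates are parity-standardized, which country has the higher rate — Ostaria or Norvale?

Norvale

Parity-specific rates per 1,000 for Ostaria: 141.450, 113.022, 89.000, 60.667, 17.969.
For Norvale: 148.455, 117.432, 110.492, 42.658, 19.016.
Standard total = 2,167,200; weights = 0.1266, 0.1152, 0.1763, 0.1809, 0.4010.
Ostaria: 0.1266×141.450 + 0.1152×113.022 + 0.1763×89.000 + 0.1809×60.667 + 0.4010×17.969 = 64.8021 per 1,000.
Norvale: 0.1266×148.455 + 0.1152×117.432 + 0.1763×110.492 + 0.1809×42.658 + 0.4010×19.016 = 67.1489 per 1,000.
The crude rates (96.67 vs 96.03) would put Ostaria higher, but that reflects its parity composition; once standardized to a common parity structure, Norvale has the higher underlying rate.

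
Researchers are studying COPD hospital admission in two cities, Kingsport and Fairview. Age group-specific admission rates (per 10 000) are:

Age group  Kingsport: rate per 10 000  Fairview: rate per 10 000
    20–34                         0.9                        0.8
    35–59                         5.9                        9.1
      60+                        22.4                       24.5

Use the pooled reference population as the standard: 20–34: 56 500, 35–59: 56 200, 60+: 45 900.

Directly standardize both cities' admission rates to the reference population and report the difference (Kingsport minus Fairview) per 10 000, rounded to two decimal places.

-1.71

Standard total = 158 600; weights = 0.3562, 0.3544, 0.2894.
Kingsport: 0.3562×0.9 + 0.3544×5.9 + 0.2894×22.4 = 8.8940 per 10 000.
Fairview: 0.3562×0.8 + 0.3544×9.1 + 0.2894×24.5 = 10.6001 per 10 000.
Difference = 8.8940 − 10.6001 = -1.7061.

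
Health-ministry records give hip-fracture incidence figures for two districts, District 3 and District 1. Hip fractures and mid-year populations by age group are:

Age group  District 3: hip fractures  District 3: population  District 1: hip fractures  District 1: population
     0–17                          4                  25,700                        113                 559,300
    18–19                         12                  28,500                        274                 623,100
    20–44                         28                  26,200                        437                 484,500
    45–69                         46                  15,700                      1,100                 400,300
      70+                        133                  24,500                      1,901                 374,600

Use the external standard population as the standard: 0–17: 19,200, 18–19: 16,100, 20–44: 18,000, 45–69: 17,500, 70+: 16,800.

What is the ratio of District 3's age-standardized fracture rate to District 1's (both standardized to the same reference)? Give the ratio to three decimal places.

1.068

Age-specific rates per 100,000 for District 3: 15.56, 42.11, 106.87, 292.99, 542.86.
For District 1: 20.20, 43.97, 90.20, 274.79, 507.47.
Standard total = 87,600; weights = 0.2192, 0.1838, 0.2055, 0.1998, 0.1918.
District 3: 0.2192×15.56 + 0.1838×42.11 + 0.2055×106.87 + 0.1998×292.99 + 0.1918×542.86 = 195.7509 per 100,000.
District 1: 0.2192×20.20 + 0.1838×43.97 + 0.2055×90.20 + 0.1998×274.79 + 0.1918×507.47 = 183.2635 per 100,000.
Ratio = 195.7509 ÷ 183.2635 = 1.06814.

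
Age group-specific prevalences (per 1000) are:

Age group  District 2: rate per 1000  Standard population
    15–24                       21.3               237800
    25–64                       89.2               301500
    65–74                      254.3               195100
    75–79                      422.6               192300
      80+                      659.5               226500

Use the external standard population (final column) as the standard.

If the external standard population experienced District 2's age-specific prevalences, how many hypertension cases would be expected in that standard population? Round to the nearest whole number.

312216

Expected hypertension cases = Σ (standard pop × age-specific rate ÷ 1000)
= 237800×21.3/1000 + 301500×89.2/1000 + 195100×254.3/1000 + 192300×422.6/1000 + 226500×659.5/1000
= 5065.14 + 26893.80 + 49613.93 + 81265.98 + 149376.75 = 312215.60.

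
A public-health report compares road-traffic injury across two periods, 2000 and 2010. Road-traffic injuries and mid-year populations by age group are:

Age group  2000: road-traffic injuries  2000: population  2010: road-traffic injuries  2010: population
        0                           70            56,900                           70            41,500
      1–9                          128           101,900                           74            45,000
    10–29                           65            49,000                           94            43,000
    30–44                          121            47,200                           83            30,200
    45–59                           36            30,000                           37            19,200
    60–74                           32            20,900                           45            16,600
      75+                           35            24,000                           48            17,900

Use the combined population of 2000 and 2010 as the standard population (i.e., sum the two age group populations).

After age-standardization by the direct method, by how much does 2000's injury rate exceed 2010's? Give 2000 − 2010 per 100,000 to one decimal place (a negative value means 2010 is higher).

Age-specific rates per 100,000 for 2000: 123.02, 125.61, 132.65, 256.36, 120.00, 153.11, 145.83.
For 2010: 168.67, 164.44, 218.60, 274.83, 192.71, 271.08, 268.16.
Combined standard total = 543,300; weights = 0.1811, 0.2704, 0.1693, 0.1425, 0.0906, 0.0690, 0.0771.
2000: 0.1811×123.02 + 0.2704×125.61 + 0.1693×132.65 + 0.1425×256.36 + 0.0906×120.00 + 0.0690×153.11 + 0.0771×145.83 = 147.9111 per 100,000.
2010: 0.1811×168.67 + 0.2704×164.44 + 0.1693×218.60 + 0.1425×274.83 + 0.0906×192.71 + 0.0690×271.08 + 0.0771×268.16 = 208.0268 per 100,000.
Difference = 147.9111 − 208.0268 = -60.1157.

-60.1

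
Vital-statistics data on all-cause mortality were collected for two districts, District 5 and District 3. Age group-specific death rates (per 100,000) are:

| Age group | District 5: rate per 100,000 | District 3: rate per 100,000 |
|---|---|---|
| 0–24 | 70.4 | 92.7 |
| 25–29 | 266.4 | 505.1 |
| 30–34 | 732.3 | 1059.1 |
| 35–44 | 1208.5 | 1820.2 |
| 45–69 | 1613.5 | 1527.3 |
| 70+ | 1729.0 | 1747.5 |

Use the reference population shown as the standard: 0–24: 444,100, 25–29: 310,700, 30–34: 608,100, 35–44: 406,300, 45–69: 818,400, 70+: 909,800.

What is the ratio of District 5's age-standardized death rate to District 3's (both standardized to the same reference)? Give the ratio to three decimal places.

Standard total = 3,497,400; weights = 0.1270, 0.0888, 0.1739, 0.1162, 0.2340, 0.2601.
District 5: 0.1270×70.4 + 0.0888×266.4 + 0.1739×732.3 + 0.1162×1208.5 + 0.2340×1613.5 + 0.2601×1729.0 = 1127.6642 per 100,000.
District 3: 0.1270×92.7 + 0.0888×505.1 + 0.1739×1059.1 + 0.1162×1820.2 + 0.2340×1527.3 + 0.2601×1747.5 = 1264.2267 per 100,000.
Ratio = 1127.6642 ÷ 1264.2267 = 0.89198.

0.892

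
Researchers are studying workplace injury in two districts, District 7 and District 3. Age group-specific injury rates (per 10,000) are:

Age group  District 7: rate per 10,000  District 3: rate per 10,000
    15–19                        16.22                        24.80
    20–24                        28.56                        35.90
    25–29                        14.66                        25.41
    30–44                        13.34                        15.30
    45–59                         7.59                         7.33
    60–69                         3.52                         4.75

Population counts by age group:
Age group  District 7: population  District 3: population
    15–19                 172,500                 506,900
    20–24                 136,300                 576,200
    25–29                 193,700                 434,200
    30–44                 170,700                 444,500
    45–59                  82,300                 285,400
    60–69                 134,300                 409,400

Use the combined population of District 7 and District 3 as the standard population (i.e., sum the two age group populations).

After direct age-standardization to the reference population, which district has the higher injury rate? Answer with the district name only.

Combined standard total = 3,546,400; weights = 0.1916, 0.2009, 0.1771, 0.1735, 0.1037, 0.1533.
District 7: 0.1916×16.22 + 0.2009×28.56 + 0.1771×14.66 + 0.1735×13.34 + 0.1037×7.59 + 0.1533×3.52 = 15.0816 per 10,000.
District 3: 0.1916×24.80 + 0.2009×35.90 + 0.1771×25.41 + 0.1735×15.30 + 0.1037×7.33 + 0.1533×4.75 = 20.6049 per 10,000.

District 3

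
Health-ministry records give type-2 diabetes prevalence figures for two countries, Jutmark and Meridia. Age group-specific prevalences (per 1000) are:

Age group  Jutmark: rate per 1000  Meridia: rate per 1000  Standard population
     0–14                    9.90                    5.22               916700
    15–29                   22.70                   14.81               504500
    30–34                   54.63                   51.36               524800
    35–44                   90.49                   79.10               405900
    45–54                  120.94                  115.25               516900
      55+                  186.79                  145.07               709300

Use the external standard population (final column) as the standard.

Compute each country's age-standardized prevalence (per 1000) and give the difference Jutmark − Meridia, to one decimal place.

13.2

Standard total = 3578100; weights = 0.2562, 0.1410, 0.1467, 0.1134, 0.1445, 0.1982.
Jutmark: 0.2562×9.90 + 0.1410×22.70 + 0.1467×54.63 + 0.1134×90.49 + 0.1445×120.94 + 0.1982×186.79 = 78.5141 per 1000.
Meridia: 0.2562×5.22 + 0.1410×14.81 + 0.1467×51.36 + 0.1134×79.10 + 0.1445×115.25 + 0.1982×145.07 = 65.3386 per 1000.
Difference = 78.5141 − 65.3386 = 13.1755.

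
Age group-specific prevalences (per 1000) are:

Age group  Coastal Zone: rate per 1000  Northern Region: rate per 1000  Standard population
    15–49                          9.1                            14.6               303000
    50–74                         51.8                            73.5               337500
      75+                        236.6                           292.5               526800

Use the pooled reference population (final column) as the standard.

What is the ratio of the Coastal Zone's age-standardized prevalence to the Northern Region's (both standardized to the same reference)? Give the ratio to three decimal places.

0.790

Standard total = 1167300; weights = 0.2596, 0.2891, 0.4513.
The Coastal Zone: 0.2596×9.1 + 0.2891×51.8 + 0.4513×236.6 = 124.1161 per 1000.
The Northern Region: 0.2596×14.6 + 0.2891×73.5 + 0.4513×292.5 = 157.0454 per 1000.
Ratio = 124.1161 ÷ 157.0454 = 0.79032.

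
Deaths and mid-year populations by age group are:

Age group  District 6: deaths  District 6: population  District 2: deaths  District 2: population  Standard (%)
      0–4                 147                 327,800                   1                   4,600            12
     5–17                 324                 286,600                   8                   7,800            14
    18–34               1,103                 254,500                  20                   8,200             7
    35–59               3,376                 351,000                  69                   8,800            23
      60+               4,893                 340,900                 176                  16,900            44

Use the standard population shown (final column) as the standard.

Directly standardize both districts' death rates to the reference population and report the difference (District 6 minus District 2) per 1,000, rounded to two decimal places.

2.32

Age-specific rates per 1,000 for District 6: 0.448, 1.130, 4.334, 9.618, 14.353.
For District 2: 0.217, 1.026, 2.439, 7.841, 10.414.
Standard weights: 0.12, 0.14, 0.07, 0.23, 0.44.
District 6: 0.1200×0.448 + 0.1400×1.130 + 0.0700×4.334 + 0.2300×9.618 + 0.4400×14.353 = 9.0431 per 1,000.
District 2: 0.1200×0.217 + 0.1400×1.026 + 0.0700×2.439 + 0.2300×7.841 + 0.4400×10.414 = 6.7261 per 1,000.
Difference = 9.0431 − 6.7261 = 2.3170.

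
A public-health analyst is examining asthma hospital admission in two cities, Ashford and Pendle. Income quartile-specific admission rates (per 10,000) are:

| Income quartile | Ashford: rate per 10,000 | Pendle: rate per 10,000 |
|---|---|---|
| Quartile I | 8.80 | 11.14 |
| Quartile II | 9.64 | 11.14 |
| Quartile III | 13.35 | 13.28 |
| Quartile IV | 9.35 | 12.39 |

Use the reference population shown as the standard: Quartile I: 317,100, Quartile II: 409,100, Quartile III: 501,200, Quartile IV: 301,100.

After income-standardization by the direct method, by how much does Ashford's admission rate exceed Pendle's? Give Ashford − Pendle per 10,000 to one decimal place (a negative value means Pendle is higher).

Standard total = 1,528,500; weights = 0.2075, 0.2676, 0.3279, 0.1970.
Ashford: 0.2075×8.80 + 0.2676×9.64 + 0.3279×13.35 + 0.1970×9.35 = 10.6251 per 10,000.
Pendle: 0.2075×11.14 + 0.2676×11.14 + 0.3279×13.28 + 0.1970×12.39 = 12.0880 per 10,000.
Difference = 10.6251 − 12.0880 = -1.4628.

-1.5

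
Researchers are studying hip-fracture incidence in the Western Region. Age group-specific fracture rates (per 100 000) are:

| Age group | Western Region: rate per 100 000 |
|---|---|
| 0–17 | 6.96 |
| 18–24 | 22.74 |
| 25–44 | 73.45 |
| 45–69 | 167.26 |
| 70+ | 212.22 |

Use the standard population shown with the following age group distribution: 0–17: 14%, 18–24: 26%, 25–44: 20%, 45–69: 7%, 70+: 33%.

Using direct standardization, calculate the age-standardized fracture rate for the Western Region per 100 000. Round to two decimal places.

103.32

Standard weights: 0.14, 0.26, 0.20, 0.07, 0.33.
Standardized rate: 0.1400×6.96 + 0.2600×22.74 + 0.2000×73.45 + 0.0700×167.26 + 0.3300×212.22 = 103.3176 per 100 000.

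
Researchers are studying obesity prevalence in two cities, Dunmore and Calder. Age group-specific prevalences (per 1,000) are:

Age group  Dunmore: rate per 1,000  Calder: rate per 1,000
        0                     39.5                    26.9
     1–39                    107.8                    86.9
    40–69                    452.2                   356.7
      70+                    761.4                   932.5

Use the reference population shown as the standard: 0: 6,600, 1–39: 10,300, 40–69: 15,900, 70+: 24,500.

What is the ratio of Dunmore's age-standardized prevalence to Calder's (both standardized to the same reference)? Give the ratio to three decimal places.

Standard total = 57,300; weights = 0.1152, 0.1798, 0.2775, 0.4276.
Dunmore: 0.1152×39.5 + 0.1798×107.8 + 0.2775×452.2 + 0.4276×761.4 = 474.9620 per 1,000.
Calder: 0.1152×26.9 + 0.1798×86.9 + 0.2775×356.7 + 0.4276×932.5 = 516.4117 per 1,000.
Ratio = 474.9620 ÷ 516.4117 = 0.91974.

0.920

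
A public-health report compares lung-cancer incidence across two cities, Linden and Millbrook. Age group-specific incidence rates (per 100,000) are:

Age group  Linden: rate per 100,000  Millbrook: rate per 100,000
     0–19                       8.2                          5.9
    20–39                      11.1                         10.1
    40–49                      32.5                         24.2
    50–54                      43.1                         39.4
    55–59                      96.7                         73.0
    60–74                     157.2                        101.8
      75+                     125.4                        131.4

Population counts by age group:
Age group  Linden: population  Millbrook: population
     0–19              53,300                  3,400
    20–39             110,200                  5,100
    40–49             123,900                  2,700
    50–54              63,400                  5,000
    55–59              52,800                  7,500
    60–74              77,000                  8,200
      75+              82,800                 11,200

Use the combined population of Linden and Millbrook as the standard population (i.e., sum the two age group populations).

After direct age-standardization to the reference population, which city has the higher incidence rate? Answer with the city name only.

Combined standard total = 606,500; weights = 0.0935, 0.1901, 0.2087, 0.1128, 0.0994, 0.1405, 0.1550.
Linden: 0.0935×8.2 + 0.1901×11.1 + 0.2087×32.5 + 0.1128×43.1 + 0.0994×96.7 + 0.1405×157.2 + 0.1550×125.4 = 65.6543 per 100,000.
Millbrook: 0.0935×5.9 + 0.1901×10.1 + 0.2087×24.2 + 0.1128×39.4 + 0.0994×73.0 + 0.1405×101.8 + 0.1550×131.4 = 53.8905 per 100,000.
The crude rates (63.92 vs 73.96) would put Millbrook higher, but that reflects its age composition; once standardized to a common age structure, Linden has the higher underlying rate.

Linden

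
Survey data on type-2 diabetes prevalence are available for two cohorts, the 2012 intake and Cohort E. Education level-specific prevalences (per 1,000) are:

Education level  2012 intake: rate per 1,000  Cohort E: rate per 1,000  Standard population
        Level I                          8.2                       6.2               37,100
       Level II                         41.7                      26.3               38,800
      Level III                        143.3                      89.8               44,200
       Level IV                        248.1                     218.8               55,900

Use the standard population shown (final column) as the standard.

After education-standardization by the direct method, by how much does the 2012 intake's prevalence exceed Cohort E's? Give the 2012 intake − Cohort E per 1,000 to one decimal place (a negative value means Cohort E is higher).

26.6

Standard total = 176,000; weights = 0.2108, 0.2205, 0.2511, 0.3176.
The 2012 intake: 0.2108×8.2 + 0.2205×41.7 + 0.2511×143.3 + 0.3176×248.1 = 125.7093 per 1,000.
Cohort E: 0.2108×6.2 + 0.2205×26.3 + 0.2511×89.8 + 0.3176×218.8 = 99.1508 per 1,000.
Difference = 125.7093 − 99.1508 = 26.5585.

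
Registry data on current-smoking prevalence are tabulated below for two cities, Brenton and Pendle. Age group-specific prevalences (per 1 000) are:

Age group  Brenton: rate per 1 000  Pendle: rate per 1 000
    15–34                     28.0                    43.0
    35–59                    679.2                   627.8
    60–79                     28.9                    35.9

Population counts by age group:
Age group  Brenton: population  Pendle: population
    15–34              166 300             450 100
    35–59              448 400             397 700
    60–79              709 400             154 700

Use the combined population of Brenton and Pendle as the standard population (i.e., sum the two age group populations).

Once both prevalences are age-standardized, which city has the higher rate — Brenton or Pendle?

Brenton

Combined standard total = 2 326 600; weights = 0.2649, 0.3637, 0.3714.
Brenton: 0.2649×28.0 + 0.3637×679.2 + 0.3714×28.9 = 265.1521 per 1 000.
Pendle: 0.2649×43.0 + 0.3637×627.8 + 0.3714×35.9 = 253.0336 per 1 000.
The crude rates (249.01 vs 273.90) would put Pendle higher, but that reflects its age composition; once standardized to a common age structure, Brenton has the higher underlying rate.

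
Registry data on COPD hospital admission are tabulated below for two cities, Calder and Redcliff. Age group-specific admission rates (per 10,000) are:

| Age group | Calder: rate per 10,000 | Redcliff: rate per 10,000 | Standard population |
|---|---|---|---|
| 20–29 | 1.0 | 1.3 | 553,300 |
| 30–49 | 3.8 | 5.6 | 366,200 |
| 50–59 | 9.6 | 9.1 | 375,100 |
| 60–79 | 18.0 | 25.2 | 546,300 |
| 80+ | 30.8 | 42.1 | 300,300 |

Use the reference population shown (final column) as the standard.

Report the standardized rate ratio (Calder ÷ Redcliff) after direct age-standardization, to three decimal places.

0.756

Standard total = 2,141,200; weights = 0.2584, 0.1710, 0.1752, 0.2551, 0.1402.
Calder: 0.2584×1.0 + 0.1710×3.8 + 0.1752×9.6 + 0.2551×18.0 + 0.1402×30.8 = 11.5022 per 10,000.
Redcliff: 0.2584×1.3 + 0.1710×5.6 + 0.1752×9.1 + 0.2551×25.2 + 0.1402×42.1 = 15.2217 per 10,000.
Ratio = 11.5022 ÷ 15.2217 = 0.75564.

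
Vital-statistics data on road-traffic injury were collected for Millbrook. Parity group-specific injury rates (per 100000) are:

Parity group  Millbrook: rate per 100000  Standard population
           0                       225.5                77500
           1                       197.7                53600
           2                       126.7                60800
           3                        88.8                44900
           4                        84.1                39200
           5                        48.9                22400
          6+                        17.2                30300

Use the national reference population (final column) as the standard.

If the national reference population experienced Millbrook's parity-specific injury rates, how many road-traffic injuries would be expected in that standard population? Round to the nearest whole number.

Expected road-traffic injuries = Σ (standard pop × parity-specific rate ÷ 100000)
= 77500×225.5/100000 + 53600×197.7/100000 + 60800×126.7/100000 + 44900×88.8/100000 + 39200×84.1/100000 + 22400×48.9/100000 + 30300×17.2/100000
= 174.76 + 105.97 + 77.03 + 39.87 + 32.97 + 10.95 + 5.21 = 446.77.

447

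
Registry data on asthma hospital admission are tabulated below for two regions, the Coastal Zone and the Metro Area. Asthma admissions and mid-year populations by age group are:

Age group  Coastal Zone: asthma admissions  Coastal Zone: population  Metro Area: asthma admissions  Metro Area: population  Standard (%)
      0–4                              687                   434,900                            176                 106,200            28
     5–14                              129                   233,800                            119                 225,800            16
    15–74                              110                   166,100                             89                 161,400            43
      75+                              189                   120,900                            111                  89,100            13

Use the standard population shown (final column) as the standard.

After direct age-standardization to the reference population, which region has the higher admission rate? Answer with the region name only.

Age-specific rates per 10,000 for the Coastal Zone: 15.80, 5.52, 6.62, 15.63.
For the Metro Area: 16.57, 5.27, 5.51, 12.46.
Standard weights: 0.28, 0.16, 0.43, 0.13.
The Coastal Zone: 0.2800×15.80 + 0.1600×5.52 + 0.4300×6.62 + 0.1300×15.63 = 10.1858 per 10,000.
The Metro Area: 0.2800×16.57 + 0.1600×5.27 + 0.4300×5.51 + 0.1300×12.46 = 9.4742 per 10,000.

Coastal Zone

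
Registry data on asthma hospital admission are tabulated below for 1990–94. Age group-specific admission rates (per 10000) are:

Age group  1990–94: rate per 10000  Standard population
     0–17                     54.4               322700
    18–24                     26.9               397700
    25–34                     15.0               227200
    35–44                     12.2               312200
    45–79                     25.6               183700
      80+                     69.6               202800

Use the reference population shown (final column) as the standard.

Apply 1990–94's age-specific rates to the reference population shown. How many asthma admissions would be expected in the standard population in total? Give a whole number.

Expected asthma admissions = Σ (standard pop × age-specific rate ÷ 10000)
= 322700×54.4/10000 + 397700×26.9/10000 + 227200×15.0/10000 + 312200×12.2/10000 + 183700×25.6/10000 + 202800×69.6/10000
= 1755.49 + 1069.81 + 340.80 + 380.88 + 470.27 + 1411.49 = 5428.74.

5429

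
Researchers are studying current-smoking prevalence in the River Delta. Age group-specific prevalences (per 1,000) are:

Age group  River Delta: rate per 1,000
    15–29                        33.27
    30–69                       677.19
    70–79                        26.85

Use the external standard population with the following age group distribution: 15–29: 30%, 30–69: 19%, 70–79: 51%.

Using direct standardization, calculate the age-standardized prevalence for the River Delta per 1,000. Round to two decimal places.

Standard weights: 0.30, 0.19, 0.51.
Standardized rate: 0.3000×33.27 + 0.1900×677.19 + 0.5100×26.85 = 152.3406 per 1,000.

152.34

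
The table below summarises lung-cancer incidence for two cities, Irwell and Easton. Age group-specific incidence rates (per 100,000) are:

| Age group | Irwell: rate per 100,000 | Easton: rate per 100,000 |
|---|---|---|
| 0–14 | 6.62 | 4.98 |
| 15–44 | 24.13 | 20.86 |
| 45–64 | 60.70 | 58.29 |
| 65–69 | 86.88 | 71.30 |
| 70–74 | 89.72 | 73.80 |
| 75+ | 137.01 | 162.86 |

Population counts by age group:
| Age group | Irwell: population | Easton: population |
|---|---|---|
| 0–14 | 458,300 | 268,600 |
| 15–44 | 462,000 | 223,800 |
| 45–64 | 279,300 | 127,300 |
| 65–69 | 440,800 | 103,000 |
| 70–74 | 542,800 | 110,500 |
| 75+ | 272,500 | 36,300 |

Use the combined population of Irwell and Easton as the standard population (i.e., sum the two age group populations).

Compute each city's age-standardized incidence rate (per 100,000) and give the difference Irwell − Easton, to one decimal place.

4.6

Combined standard total = 3,325,200; weights = 0.2186, 0.2062, 0.1223, 0.1635, 0.1965, 0.0929.
Irwell: 0.2186×6.62 + 0.2062×24.13 + 0.1223×60.70 + 0.1635×86.88 + 0.1965×89.72 + 0.0929×137.01 = 58.4053 per 100,000.
Easton: 0.2186×4.98 + 0.2062×20.86 + 0.1223×58.29 + 0.1635×71.30 + 0.1965×73.80 + 0.0929×162.86 = 53.8025 per 100,000.
Difference = 58.4053 − 53.8025 = 4.6027.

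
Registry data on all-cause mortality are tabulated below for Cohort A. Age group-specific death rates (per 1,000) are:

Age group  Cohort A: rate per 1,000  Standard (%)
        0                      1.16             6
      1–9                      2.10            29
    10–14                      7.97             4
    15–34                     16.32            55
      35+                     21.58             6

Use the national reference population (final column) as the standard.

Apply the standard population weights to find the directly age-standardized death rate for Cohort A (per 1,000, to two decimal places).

11.27

Standard weights: 0.06, 0.29, 0.04, 0.55, 0.06.
Standardized rate: 0.0600×1.16 + 0.2900×2.10 + 0.0400×7.97 + 0.5500×16.32 + 0.0600×21.58 = 11.2682 per 1,000.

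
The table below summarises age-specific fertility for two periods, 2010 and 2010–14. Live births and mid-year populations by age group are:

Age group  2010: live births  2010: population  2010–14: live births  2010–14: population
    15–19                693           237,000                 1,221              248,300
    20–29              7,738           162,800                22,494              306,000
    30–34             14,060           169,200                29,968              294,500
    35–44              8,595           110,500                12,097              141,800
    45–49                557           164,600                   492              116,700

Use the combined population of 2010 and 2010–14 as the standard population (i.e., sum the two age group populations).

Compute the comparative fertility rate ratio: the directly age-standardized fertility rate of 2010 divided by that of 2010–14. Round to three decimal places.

Age-specific rates per 1,000 for 2010: 2.924, 47.531, 83.097, 77.783, 3.384.
For 2010–14: 4.917, 73.510, 101.759, 85.310, 4.216.
Combined standard total = 1,951,400; weights = 0.2487, 0.2402, 0.2376, 0.1293, 0.1442.
2010: 0.2487×2.924 + 0.2402×47.531 + 0.2376×83.097 + 0.1293×77.783 + 0.1442×3.384 = 42.4362 per 1,000.
2010–14: 0.2487×4.917 + 0.2402×73.510 + 0.2376×101.759 + 0.1293×85.310 + 0.1442×4.216 = 54.7008 per 1,000.
Ratio = 42.4362 ÷ 54.7008 = 0.77579.

0.776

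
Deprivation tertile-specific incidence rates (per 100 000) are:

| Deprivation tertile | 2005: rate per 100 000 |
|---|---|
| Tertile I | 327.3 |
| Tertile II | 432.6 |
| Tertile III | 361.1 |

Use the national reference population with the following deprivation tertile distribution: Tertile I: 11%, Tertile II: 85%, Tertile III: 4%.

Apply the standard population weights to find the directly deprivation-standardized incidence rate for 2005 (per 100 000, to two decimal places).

Standard weights: 0.11, 0.85, 0.04.
Standardized rate: 0.1100×327.3 + 0.8500×432.6 + 0.0400×361.1 = 418.1570 per 100 000.

418.16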